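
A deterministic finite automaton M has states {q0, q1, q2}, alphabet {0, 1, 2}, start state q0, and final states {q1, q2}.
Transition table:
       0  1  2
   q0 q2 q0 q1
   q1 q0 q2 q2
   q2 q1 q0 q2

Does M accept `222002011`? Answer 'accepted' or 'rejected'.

q0 --2--> q1
q1 --2--> q2
q2 --2--> q2
q2 --0--> q1
q1 --0--> q0
q0 --2--> q1
q1 --0--> q0
q0 --1--> q0
q0 --1--> q0
End in state q0, which is not an accepting state.

rejected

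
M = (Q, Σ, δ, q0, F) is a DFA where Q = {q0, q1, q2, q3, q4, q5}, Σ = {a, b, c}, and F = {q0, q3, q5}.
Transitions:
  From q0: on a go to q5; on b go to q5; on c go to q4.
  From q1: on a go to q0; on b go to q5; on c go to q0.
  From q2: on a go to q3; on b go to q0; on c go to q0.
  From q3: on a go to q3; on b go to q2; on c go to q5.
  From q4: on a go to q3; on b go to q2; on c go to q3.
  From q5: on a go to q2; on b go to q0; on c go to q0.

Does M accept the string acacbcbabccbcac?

accepted

q0 --a--> q5
q5 --c--> q0
q0 --a--> q5
q5 --c--> q0
q0 --b--> q5
q5 --c--> q0
q0 --b--> q5
q5 --a--> q2
q2 --b--> q0
q0 --c--> q4
q4 --c--> q3
q3 --b--> q2
q2 --c--> q0
q0 --a--> q5
q5 --c--> q0
End in state q0, which is an accepting state.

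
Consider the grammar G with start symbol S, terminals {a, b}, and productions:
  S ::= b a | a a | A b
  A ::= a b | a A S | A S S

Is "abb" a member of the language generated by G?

yes

S ⇒ Ab ⇒ abb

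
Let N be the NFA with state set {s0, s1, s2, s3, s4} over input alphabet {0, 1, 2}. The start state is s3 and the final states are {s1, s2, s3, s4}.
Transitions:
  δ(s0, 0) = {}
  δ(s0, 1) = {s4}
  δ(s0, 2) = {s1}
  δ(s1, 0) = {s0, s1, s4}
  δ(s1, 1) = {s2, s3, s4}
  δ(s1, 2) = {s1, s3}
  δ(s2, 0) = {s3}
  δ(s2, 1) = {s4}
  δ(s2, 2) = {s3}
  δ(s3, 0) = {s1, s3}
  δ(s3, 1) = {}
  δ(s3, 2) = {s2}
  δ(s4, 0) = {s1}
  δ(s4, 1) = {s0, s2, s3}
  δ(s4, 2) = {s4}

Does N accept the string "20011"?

accepted

Start: {s3}
read 2: {s2}
read 0: {s3}
read 0: {s1, s3}
read 1: {s2, s3, s4}
read 1: {s0, s2, s3, s4}
Reachable ∩ accepting = {s2, s3, s4} — nonempty.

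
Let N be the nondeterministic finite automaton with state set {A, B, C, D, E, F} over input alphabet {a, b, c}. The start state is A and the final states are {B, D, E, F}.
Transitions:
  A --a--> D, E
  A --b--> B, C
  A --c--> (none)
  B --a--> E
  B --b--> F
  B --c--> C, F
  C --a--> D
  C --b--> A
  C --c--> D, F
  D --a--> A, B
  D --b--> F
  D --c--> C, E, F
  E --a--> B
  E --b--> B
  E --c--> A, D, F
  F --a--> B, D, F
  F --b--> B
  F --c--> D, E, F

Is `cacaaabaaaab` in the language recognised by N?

Start: {A}
read c: {}
The reachable set is empty and stays empty for the remaining 11 symbols.
Reachable ∩ accepting = {} — empty.

rejected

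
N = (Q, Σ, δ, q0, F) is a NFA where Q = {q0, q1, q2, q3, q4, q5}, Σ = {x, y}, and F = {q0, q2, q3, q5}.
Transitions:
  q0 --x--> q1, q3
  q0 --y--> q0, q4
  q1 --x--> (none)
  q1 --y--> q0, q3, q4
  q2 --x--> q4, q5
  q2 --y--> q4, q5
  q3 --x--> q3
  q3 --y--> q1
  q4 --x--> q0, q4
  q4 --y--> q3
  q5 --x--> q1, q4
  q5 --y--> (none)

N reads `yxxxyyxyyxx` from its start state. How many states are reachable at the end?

4

Start: {q0}
read y: {q0, q4}
read x: {q0, q1, q3, q4}
read x: {q0, q1, q3, q4}
read x: {q0, q1, q3, q4}
read y: {q0, q1, q3, q4}
read y: {q0, q1, q3, q4}
read x: {q0, q1, q3, q4}
read y: {q0, q1, q3, q4}
read y: {q0, q1, q3, q4}
read x: {q0, q1, q3, q4}
read x: {q0, q1, q3, q4}
Final reachable set {q0, q1, q3, q4} has 4 states.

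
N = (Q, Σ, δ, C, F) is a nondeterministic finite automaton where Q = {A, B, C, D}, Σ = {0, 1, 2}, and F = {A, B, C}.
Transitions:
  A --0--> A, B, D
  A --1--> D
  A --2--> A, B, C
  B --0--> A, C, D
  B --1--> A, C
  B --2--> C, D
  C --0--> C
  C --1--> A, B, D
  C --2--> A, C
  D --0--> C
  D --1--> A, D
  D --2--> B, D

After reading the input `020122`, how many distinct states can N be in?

Start: {C}
read 0: {C}
read 2: {A, C}
read 0: {A, B, C, D}
read 1: {A, B, C, D}
read 2: {A, B, C, D}
read 2: {A, B, C, D}
Final reachable set {A, B, C, D} has 4 states.

4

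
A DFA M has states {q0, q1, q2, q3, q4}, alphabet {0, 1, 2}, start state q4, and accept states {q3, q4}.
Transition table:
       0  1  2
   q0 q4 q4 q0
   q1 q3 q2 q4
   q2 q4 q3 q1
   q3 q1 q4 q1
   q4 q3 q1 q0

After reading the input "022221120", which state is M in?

q3

q4 --0--> q3
q3 --2--> q1
q1 --2--> q4
q4 --2--> q0
q0 --2--> q0
q0 --1--> q4
q4 --1--> q1
q1 --2--> q4
q4 --0--> q3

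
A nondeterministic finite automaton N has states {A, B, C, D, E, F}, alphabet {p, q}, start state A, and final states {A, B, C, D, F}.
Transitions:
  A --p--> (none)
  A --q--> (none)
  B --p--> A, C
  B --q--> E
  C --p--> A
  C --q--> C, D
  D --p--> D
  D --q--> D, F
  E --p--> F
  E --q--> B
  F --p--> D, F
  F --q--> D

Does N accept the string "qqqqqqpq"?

rejected

Start: {A}
read q: {}
The reachable set is empty and stays empty for the remaining 7 symbols.
Reachable ∩ accepting = {} — empty.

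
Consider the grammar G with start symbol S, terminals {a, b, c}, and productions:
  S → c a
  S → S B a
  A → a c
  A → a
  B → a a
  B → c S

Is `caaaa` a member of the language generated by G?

yes

S ⇒ SBa ⇒ caBa ⇒ caaaa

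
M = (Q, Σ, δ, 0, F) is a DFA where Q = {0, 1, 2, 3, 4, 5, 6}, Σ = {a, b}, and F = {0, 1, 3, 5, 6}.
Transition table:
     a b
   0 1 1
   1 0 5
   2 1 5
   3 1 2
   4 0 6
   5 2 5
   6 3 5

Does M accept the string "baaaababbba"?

rejected

0 --b--> 1
1 --a--> 0
0 --a--> 1
1 --a--> 0
0 --a--> 1
1 --b--> 5
5 --a--> 2
2 --b--> 5
5 --b--> 5
5 --b--> 5
5 --a--> 2
End in state 2, which is not an accepting state.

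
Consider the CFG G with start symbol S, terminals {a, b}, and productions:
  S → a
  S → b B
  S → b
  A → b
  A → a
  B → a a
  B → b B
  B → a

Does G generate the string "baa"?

yes

S ⇒ bB ⇒ baa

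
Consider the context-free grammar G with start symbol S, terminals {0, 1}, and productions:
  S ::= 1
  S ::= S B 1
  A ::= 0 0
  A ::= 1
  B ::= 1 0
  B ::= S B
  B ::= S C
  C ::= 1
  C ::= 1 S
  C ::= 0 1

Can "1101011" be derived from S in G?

no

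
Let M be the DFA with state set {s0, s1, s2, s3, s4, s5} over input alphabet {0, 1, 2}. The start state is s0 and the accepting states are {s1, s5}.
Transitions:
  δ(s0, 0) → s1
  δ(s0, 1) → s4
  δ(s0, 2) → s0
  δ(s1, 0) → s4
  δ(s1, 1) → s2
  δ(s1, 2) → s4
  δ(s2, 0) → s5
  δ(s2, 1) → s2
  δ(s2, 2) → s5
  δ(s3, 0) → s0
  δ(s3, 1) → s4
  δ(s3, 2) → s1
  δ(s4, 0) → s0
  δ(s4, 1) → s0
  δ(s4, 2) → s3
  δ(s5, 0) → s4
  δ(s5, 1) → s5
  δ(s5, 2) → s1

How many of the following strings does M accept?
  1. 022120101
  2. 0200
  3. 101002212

022120101: rejected
0200: accepted
101002212: rejected

1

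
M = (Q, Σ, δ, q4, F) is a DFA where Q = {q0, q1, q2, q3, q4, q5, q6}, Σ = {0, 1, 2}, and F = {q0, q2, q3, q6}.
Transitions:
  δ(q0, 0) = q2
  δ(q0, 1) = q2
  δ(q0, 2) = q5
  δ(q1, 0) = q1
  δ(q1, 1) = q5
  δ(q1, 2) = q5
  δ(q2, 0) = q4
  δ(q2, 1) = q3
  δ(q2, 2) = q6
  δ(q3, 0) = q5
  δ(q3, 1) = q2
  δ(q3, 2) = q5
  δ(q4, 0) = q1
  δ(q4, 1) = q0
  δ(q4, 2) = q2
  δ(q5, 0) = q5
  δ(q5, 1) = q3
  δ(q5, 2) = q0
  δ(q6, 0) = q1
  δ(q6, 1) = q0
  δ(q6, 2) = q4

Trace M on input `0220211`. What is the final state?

q4 --0--> q1
q1 --2--> q5
q5 --2--> q0
q0 --0--> q2
q2 --2--> q6
q6 --1--> q0
q0 --1--> q2

q2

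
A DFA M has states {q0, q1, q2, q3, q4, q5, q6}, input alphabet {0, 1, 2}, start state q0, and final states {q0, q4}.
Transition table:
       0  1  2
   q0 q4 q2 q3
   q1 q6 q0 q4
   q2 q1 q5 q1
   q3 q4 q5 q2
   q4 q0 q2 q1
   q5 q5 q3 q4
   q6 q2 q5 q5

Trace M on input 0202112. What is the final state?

q0 --0--> q4
q4 --2--> q1
q1 --0--> q6
q6 --2--> q5
q5 --1--> q3
q3 --1--> q5
q5 --2--> q4

q4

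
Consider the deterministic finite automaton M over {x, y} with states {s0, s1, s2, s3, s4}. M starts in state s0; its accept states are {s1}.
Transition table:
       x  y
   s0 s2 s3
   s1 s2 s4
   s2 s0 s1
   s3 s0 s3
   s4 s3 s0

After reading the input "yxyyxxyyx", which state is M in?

s3

s0 --y--> s3
s3 --x--> s0
s0 --y--> s3
s3 --y--> s3
s3 --x--> s0
s0 --x--> s2
s2 --y--> s1
s1 --y--> s4
s4 --x--> s3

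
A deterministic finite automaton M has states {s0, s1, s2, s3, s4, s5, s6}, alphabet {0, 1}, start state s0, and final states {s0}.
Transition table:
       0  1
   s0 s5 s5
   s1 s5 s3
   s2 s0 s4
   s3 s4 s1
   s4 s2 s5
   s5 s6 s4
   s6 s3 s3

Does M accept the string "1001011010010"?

rejected

s0 --1--> s5
s5 --0--> s6
s6 --0--> s3
s3 --1--> s1
s1 --0--> s5
s5 --1--> s4
s4 --1--> s5
s5 --0--> s6
s6 --1--> s3
s3 --0--> s4
s4 --0--> s2
s2 --1--> s4
s4 --0--> s2
End in state s2, which is not an accepting state.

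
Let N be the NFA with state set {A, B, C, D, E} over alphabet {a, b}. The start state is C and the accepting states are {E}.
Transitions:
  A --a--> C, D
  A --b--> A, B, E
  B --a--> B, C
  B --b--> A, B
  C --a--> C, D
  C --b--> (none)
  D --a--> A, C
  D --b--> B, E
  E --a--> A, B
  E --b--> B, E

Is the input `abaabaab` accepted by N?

Start: {C}
read a: {C, D}
read b: {B, E}
read a: {A, B, C}
read a: {B, C, D}
read b: {A, B, E}
read a: {A, B, C, D}
read a: {A, B, C, D}
read b: {A, B, E}
Reachable ∩ accepting = {E} — nonempty.

accepted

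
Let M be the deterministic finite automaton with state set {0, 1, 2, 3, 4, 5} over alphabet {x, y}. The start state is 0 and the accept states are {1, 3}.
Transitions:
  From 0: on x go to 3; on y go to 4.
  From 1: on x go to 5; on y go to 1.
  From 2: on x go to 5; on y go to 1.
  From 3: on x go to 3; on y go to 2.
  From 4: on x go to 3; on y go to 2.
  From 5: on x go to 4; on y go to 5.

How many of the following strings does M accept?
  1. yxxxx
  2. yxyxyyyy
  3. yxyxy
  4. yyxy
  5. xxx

yxxxx: accepted
yxyxyyyy: rejected
yxyxy: rejected
yyxy: rejected
xxx: accepted

2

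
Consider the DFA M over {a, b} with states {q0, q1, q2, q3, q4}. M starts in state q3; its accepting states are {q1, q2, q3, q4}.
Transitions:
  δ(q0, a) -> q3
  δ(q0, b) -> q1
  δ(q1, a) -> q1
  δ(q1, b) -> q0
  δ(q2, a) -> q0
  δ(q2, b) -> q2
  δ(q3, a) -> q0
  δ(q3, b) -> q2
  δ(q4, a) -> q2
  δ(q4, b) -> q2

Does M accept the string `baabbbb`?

q3 --b--> q2
q2 --a--> q0
q0 --a--> q3
q3 --b--> q2
q2 --b--> q2
q2 --b--> q2
q2 --b--> q2
End in state q2, which is an accepting state.

accepted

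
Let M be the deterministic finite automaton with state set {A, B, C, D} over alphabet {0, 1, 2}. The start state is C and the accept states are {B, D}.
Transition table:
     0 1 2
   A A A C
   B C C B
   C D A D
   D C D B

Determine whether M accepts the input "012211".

C --0--> D
D --1--> D
D --2--> B
B --2--> B
B --1--> C
C --1--> A
End in state A, which is not an accepting state.

rejected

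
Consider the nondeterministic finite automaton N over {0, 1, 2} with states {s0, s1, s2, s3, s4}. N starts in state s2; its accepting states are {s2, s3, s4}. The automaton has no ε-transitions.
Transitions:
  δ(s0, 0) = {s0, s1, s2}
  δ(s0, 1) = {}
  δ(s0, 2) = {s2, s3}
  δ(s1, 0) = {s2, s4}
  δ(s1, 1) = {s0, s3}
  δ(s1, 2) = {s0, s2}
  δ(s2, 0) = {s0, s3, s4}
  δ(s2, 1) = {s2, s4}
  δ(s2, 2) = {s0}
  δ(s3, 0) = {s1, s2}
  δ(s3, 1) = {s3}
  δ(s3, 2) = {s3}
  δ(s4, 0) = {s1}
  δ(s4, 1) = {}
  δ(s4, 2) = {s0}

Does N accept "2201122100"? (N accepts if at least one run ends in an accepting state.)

accepted

Start: {s2}
read 2: {s0}
read 2: {s2, s3}
read 0: {s0, s1, s2, s3, s4}
read 1: {s0, s2, s3, s4}
read 1: {s2, s3, s4}
read 2: {s0, s3}
read 2: {s2, s3}
read 1: {s2, s3, s4}
read 0: {s0, s1, s2, s3, s4}
read 0: {s0, s1, s2, s3, s4}
Reachable ∩ accepting = {s2, s3, s4} — nonempty.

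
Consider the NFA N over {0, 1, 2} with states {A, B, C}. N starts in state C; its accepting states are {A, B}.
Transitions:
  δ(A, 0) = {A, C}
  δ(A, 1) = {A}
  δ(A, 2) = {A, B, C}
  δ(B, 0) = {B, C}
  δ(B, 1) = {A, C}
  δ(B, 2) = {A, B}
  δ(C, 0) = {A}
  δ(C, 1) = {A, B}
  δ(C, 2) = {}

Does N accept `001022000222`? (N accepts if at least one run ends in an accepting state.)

Start: {C}
read 0: {A}
read 0: {A, C}
read 1: {A, B}
read 0: {A, B, C}
read 2: {A, B, C}
read 2: {A, B, C}
read 0: {A, B, C}
read 0: {A, B, C}
read 0: {A, B, C}
read 2: {A, B, C}
read 2: {A, B, C}
read 2: {A, B, C}
Reachable ∩ accepting = {A, B} — nonempty.

accepted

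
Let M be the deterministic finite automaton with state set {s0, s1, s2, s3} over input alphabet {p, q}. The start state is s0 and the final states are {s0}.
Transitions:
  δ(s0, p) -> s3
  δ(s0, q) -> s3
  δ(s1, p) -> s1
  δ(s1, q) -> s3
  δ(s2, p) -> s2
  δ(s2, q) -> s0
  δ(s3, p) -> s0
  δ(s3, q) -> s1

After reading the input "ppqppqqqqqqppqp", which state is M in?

s1

s0 --p--> s3
s3 --p--> s0
s0 --q--> s3
s3 --p--> s0
s0 --p--> s3
s3 --q--> s1
s1 --q--> s3
s3 --q--> s1
s1 --q--> s3
s3 --q--> s1
s1 --q--> s3
s3 --p--> s0
s0 --p--> s3
s3 --q--> s1
s1 --p--> s1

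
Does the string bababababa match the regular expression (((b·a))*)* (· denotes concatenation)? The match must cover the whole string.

yes

Split into 5 pieces ba · ba · ba · ba · ba; each matches ((b·a))*.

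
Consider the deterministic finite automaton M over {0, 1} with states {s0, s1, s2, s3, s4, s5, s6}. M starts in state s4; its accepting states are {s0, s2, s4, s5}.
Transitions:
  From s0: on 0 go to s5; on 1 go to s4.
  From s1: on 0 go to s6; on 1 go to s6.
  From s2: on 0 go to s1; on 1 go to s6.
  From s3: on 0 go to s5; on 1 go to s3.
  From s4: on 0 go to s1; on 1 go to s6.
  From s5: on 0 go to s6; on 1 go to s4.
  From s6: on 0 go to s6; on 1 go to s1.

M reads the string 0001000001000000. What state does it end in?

s4 --0--> s1
s1 --0--> s6
s6 --0--> s6
s6 --1--> s1
s1 --0--> s6
s6 --0--> s6
s6 --0--> s6
s6 --0--> s6
s6 --0--> s6
s6 --1--> s1
s1 --0--> s6
s6 --0--> s6
s6 --0--> s6
s6 --0--> s6
s6 --0--> s6
s6 --0--> s6

s6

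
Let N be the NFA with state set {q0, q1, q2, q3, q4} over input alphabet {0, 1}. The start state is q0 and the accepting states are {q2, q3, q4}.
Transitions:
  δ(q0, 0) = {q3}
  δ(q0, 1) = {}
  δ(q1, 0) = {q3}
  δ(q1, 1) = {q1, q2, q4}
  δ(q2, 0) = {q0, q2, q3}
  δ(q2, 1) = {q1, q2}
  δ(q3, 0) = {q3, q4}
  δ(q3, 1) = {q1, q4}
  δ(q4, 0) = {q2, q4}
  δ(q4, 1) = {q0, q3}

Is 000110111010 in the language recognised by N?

Start: {q0}
read 0: {q3}
read 0: {q3, q4}
read 0: {q2, q3, q4}
read 1: {q0, q1, q2, q3, q4}
read 1: {q0, q1, q2, q3, q4}
read 0: {q0, q2, q3, q4}
read 1: {q0, q1, q2, q3, q4}
read 1: {q0, q1, q2, q3, q4}
read 1: {q0, q1, q2, q3, q4}
read 0: {q0, q2, q3, q4}
read 1: {q0, q1, q2, q3, q4}
read 0: {q0, q2, q3, q4}
Reachable ∩ accepting = {q2, q3, q4} — nonempty.

accepted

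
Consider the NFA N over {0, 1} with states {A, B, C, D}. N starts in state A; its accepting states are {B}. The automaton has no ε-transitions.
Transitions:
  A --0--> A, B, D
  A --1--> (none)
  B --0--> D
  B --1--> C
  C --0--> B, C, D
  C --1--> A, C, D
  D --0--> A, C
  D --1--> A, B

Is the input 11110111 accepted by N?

rejected

Start: {A}
read 1: {}
The reachable set is empty and stays empty for the remaining 7 symbols.
Reachable ∩ accepting = {} — empty.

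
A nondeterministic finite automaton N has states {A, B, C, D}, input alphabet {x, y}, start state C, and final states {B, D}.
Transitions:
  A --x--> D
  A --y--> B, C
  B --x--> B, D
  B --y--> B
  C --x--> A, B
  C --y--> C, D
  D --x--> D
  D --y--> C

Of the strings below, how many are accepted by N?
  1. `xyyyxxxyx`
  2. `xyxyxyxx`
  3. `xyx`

`xyyyxxxyx`: accepted
`xyxyxyxx`: accepted
`xyx`: accepted

3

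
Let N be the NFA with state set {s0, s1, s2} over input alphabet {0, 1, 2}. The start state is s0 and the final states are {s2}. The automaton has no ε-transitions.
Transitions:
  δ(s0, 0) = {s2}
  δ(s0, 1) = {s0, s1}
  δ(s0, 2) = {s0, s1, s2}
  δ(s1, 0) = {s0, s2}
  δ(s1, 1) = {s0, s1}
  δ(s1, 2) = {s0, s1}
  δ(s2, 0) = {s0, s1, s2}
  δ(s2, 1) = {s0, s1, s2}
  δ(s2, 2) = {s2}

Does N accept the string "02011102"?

Start: {s0}
read 0: {s2}
read 2: {s2}
read 0: {s0, s1, s2}
read 1: {s0, s1, s2}
read 1: {s0, s1, s2}
read 1: {s0, s1, s2}
read 0: {s0, s1, s2}
read 2: {s0, s1, s2}
Reachable ∩ accepting = {s2} — nonempty.

accepted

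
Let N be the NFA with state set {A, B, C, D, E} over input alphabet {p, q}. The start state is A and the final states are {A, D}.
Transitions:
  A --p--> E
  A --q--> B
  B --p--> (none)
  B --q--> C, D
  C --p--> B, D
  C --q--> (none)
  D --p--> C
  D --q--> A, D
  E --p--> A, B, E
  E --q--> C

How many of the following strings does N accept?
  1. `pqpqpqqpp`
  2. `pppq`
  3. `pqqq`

`pqpqpqqpp`: accepted
`pppq`: accepted
`pqqq`: rejected

2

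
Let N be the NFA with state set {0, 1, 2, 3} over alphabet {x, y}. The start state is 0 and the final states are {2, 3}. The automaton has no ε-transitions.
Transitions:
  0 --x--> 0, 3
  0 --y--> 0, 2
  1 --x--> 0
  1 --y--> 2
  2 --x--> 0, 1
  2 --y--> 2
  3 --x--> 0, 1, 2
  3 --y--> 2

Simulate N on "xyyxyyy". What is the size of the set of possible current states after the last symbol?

2

Start: {0}
read x: {0, 3}
read y: {0, 2}
read y: {0, 2}
read x: {0, 1, 3}
read y: {0, 2}
read y: {0, 2}
read y: {0, 2}
Final reachable set {0, 2} has 2 states.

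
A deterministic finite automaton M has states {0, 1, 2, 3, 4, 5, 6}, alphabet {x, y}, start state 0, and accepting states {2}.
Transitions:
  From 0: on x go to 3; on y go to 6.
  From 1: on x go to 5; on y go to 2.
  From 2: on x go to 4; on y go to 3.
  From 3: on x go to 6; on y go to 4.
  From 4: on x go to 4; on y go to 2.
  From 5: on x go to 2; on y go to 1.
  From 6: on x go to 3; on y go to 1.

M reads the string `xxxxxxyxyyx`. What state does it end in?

4

0 --x--> 3
3 --x--> 6
6 --x--> 3
3 --x--> 6
6 --x--> 3
3 --x--> 6
6 --y--> 1
1 --x--> 5
5 --y--> 1
1 --y--> 2
2 --x--> 4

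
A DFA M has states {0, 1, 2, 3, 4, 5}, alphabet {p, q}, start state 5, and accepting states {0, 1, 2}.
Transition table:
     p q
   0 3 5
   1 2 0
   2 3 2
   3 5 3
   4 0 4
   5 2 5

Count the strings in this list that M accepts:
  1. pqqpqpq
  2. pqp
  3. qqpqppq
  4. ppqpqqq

pqqpqpq: rejected
pqp: rejected
qqpqppq: rejected
ppqpqqq: rejected

0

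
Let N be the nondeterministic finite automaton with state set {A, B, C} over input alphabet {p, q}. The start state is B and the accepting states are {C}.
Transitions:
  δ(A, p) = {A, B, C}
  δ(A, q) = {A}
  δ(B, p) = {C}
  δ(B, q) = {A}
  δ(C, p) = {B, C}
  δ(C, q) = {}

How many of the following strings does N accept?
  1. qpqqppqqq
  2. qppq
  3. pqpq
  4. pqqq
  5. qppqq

0

qpqqppqqq: rejected
qppq: rejected
pqpq: rejected
pqqq: rejected
qppqq: rejected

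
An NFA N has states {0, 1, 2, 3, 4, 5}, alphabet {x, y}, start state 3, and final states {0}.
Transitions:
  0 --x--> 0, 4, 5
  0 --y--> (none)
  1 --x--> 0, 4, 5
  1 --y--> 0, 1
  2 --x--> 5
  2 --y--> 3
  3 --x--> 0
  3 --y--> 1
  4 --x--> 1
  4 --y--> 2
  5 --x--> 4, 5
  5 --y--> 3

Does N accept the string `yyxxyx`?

Start: {3}
read y: {1}
read y: {0, 1}
read x: {0, 4, 5}
read x: {0, 1, 4, 5}
read y: {0, 1, 2, 3}
read x: {0, 4, 5}
Reachable ∩ accepting = {0} — nonempty.

accepted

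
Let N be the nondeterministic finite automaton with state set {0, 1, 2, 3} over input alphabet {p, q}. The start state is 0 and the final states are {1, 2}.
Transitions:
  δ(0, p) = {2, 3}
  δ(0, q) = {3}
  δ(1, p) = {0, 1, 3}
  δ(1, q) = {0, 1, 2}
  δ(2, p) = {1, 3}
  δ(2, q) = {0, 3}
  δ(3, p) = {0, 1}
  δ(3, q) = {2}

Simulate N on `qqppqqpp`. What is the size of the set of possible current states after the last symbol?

4

Start: {0}
read q: {3}
read q: {2}
read p: {1, 3}
read p: {0, 1, 3}
read q: {0, 1, 2, 3}
read q: {0, 1, 2, 3}
read p: {0, 1, 2, 3}
read p: {0, 1, 2, 3}
Final reachable set {0, 1, 2, 3} has 4 states.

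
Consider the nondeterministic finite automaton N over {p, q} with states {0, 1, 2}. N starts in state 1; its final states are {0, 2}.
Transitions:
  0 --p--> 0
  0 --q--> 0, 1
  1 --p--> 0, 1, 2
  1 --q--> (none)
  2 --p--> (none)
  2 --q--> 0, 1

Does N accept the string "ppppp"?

accepted

Start: {1}
read p: {0, 1, 2}
read p: {0, 1, 2}
read p: {0, 1, 2}
read p: {0, 1, 2}
read p: {0, 1, 2}
Reachable ∩ accepting = {0, 2} — nonempty.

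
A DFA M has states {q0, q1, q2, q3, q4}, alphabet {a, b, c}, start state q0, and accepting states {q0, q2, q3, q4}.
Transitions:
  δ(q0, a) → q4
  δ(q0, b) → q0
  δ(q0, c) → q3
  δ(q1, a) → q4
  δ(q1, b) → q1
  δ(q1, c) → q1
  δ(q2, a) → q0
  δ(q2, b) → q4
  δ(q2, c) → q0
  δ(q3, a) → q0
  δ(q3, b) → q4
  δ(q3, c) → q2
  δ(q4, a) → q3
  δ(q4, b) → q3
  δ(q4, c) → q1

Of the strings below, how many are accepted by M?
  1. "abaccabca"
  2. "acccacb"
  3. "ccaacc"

1

"abaccabca": accepted
"acccacb": rejected
"ccaacc": rejected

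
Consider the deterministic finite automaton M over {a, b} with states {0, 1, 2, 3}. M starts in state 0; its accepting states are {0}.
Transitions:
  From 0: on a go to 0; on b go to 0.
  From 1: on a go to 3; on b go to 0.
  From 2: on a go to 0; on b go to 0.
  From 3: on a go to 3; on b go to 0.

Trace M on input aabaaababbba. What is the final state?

0

0 --a--> 0
0 --a--> 0
0 --b--> 0
0 --a--> 0
0 --a--> 0
0 --a--> 0
0 --b--> 0
0 --a--> 0
0 --b--> 0
0 --b--> 0
0 --b--> 0
0 --a--> 0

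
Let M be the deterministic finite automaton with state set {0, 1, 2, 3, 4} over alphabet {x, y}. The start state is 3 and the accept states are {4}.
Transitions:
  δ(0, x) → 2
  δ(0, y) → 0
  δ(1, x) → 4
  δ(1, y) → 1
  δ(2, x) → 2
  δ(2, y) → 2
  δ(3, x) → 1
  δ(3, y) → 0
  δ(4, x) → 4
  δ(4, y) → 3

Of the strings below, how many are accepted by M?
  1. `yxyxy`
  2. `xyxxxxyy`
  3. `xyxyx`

0

`yxyxy`: rejected
`xyxxxxyy`: rejected
`xyxyx`: rejected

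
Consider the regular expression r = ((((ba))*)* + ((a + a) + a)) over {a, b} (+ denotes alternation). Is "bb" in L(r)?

Neither (((ba))*)* nor ((a+a)+a) matches bb.

no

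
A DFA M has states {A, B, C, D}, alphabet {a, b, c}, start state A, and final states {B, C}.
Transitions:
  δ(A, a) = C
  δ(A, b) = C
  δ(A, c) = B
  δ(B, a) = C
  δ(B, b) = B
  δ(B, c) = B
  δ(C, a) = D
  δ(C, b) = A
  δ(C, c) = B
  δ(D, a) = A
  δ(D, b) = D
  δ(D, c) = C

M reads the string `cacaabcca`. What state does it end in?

A --c--> B
B --a--> C
C --c--> B
B --a--> C
C --a--> D
D --b--> D
D --c--> C
C --c--> B
B --a--> C

C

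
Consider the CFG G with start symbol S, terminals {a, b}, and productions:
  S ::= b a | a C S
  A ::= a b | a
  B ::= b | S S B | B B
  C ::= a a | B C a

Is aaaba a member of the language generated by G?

yes

S ⇒ aCS ⇒ aaaS ⇒ aaaba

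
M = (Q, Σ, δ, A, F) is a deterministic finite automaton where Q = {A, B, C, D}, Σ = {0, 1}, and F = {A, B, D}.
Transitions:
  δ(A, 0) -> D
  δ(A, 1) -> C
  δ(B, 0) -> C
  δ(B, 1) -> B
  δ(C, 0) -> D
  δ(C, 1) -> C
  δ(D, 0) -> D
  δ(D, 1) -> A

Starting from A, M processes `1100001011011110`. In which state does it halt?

A --1--> C
C --1--> C
C --0--> D
D --0--> D
D --0--> D
D --0--> D
D --1--> A
A --0--> D
D --1--> A
A --1--> C
C --0--> D
D --1--> A
A --1--> C
C --1--> C
C --1--> C
C --0--> D

D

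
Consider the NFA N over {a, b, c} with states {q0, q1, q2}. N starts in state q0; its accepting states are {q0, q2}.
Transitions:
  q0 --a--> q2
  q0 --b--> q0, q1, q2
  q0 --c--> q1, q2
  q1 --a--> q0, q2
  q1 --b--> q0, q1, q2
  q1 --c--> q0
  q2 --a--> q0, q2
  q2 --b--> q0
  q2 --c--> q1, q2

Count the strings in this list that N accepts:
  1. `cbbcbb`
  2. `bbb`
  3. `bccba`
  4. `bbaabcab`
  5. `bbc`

`cbbcbb`: accepted
`bbb`: accepted
`bccba`: accepted
`bbaabcab`: accepted
`bbc`: accepted

5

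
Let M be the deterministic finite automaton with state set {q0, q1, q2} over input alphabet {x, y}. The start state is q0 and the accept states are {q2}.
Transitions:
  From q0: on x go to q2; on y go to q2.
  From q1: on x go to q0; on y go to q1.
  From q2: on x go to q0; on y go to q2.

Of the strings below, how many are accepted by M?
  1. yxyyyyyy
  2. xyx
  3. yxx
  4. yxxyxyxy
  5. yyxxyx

yxyyyyyy: accepted
xyx: rejected
yxx: accepted
yxxyxyxy: accepted
yyxxyx: rejected

3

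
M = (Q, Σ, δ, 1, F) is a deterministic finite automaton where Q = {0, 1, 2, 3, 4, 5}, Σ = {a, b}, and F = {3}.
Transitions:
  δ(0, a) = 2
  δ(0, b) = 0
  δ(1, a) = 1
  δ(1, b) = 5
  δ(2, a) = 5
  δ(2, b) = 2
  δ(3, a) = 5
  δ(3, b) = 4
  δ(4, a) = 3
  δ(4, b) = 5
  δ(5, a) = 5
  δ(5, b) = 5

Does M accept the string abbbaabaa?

rejected

1 --a--> 1
1 --b--> 5
5 --b--> 5
5 --b--> 5
5 --a--> 5
5 --a--> 5
5 --b--> 5
5 --a--> 5
5 --a--> 5
End in state 5, which is not an accepting state.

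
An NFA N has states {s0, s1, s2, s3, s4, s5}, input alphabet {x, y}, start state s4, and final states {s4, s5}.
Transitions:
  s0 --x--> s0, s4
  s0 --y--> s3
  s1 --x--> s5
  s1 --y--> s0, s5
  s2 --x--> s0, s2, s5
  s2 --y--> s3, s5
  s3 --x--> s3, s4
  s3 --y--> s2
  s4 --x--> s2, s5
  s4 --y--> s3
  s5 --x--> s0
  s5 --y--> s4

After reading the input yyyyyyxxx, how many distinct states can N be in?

Start: {s4}
read y: {s3}
read y: {s2}
read y: {s3, s5}
read y: {s2, s4}
read y: {s3, s5}
read y: {s2, s4}
read x: {s0, s2, s5}
read x: {s0, s2, s4, s5}
read x: {s0, s2, s4, s5}
Final reachable set {s0, s2, s4, s5} has 4 states.

4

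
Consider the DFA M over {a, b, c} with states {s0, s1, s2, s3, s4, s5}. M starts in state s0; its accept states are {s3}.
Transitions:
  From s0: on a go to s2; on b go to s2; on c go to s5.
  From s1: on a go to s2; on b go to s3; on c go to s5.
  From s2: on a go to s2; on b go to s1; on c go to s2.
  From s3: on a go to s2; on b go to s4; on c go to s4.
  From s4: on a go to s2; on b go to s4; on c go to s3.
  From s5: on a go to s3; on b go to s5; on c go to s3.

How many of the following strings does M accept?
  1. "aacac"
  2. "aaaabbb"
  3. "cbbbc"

"aacac": rejected
"aaaabbb": rejected
"cbbbc": accepted

1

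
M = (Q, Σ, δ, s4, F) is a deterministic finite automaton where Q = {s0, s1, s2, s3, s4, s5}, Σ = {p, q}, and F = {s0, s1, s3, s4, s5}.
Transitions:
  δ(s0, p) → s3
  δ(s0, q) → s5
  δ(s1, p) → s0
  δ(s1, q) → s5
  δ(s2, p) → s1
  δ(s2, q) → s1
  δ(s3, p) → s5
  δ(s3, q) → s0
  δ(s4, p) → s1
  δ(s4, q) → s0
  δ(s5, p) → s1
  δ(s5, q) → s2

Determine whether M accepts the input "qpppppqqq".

s4 --q--> s0
s0 --p--> s3
s3 --p--> s5
s5 --p--> s1
s1 --p--> s0
s0 --p--> s3
s3 --q--> s0
s0 --q--> s5
s5 --q--> s2
End in state s2, which is not an accepting state.

rejected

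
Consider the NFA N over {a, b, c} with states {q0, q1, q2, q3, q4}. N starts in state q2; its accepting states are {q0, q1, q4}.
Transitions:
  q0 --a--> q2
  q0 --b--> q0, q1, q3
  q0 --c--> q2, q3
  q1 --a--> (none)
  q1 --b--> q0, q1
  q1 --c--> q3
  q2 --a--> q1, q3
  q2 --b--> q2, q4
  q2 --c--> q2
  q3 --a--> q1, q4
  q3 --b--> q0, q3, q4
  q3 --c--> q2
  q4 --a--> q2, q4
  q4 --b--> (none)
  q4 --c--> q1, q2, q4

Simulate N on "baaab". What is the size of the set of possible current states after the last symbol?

Start: {q2}
read b: {q2, q4}
read a: {q1, q2, q3, q4}
read a: {q1, q2, q3, q4}
read a: {q1, q2, q3, q4}
read b: {q0, q1, q2, q3, q4}
Final reachable set {q0, q1, q2, q3, q4} has 5 states.

5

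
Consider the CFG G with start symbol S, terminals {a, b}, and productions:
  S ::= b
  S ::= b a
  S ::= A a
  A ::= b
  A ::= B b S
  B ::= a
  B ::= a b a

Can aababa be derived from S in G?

no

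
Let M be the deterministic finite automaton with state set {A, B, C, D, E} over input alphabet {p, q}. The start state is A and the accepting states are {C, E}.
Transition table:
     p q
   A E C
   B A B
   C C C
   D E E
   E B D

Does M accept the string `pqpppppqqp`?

A --p--> E
E --q--> D
D --p--> E
E --p--> B
B --p--> A
A --p--> E
E --p--> B
B --q--> B
B --q--> B
B --p--> A
End in state A, which is not an accepting state.

rejected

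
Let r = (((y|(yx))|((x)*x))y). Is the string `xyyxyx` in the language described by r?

no

No split of xyyxyx into u·v has ((y|(yx))|((x)*x)) matching u and y matching v.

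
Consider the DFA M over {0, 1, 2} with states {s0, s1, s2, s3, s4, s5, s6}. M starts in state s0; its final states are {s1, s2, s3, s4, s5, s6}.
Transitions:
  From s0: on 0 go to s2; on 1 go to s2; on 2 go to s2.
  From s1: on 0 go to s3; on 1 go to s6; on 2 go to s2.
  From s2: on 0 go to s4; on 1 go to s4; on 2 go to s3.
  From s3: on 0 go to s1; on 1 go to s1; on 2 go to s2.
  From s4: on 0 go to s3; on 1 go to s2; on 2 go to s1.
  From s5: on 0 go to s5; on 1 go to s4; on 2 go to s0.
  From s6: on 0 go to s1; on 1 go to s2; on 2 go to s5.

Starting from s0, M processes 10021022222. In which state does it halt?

s0 --1--> s2
s2 --0--> s4
s4 --0--> s3
s3 --2--> s2
s2 --1--> s4
s4 --0--> s3
s3 --2--> s2
s2 --2--> s3
s3 --2--> s2
s2 --2--> s3
s3 --2--> s2

s2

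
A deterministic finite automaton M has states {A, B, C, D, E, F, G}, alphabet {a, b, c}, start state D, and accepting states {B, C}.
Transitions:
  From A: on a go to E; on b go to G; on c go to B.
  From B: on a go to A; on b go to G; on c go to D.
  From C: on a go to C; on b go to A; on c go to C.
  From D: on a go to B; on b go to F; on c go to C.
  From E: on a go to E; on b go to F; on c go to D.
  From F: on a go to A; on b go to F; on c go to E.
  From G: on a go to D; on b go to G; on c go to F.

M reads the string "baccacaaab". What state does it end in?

D --b--> F
F --a--> A
A --c--> B
B --c--> D
D --a--> B
B --c--> D
D --a--> B
B --a--> A
A --a--> E
E --b--> F

F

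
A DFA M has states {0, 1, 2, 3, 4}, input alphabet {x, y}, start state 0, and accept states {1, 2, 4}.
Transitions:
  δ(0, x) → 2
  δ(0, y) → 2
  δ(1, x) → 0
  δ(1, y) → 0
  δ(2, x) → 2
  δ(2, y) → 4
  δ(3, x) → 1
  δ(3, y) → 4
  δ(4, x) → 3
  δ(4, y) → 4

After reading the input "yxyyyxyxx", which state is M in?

1

0 --y--> 2
2 --x--> 2
2 --y--> 4
4 --y--> 4
4 --y--> 4
4 --x--> 3
3 --y--> 4
4 --x--> 3
3 --x--> 1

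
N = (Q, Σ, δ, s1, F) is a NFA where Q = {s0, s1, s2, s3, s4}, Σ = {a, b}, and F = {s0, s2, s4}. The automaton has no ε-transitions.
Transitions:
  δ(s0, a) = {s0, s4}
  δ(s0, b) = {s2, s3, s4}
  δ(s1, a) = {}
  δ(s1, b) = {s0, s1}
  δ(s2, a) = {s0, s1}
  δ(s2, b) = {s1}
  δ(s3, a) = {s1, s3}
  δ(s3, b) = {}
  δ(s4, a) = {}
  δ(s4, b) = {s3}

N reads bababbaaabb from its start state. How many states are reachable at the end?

Start: {s1}
read b: {s0, s1}
read a: {s0, s4}
read b: {s2, s3, s4}
read a: {s0, s1, s3}
read b: {s0, s1, s2, s3, s4}
read b: {s0, s1, s2, s3, s4}
read a: {s0, s1, s3, s4}
read a: {s0, s1, s3, s4}
read a: {s0, s1, s3, s4}
read b: {s0, s1, s2, s3, s4}
read b: {s0, s1, s2, s3, s4}
Final reachable set {s0, s1, s2, s3, s4} has 5 states.

5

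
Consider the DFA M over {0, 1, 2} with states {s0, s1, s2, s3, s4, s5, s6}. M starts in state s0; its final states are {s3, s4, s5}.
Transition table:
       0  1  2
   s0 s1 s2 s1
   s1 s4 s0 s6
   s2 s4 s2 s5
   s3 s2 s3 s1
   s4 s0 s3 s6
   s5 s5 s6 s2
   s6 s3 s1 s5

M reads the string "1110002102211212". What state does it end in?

s6

s0 --1--> s2
s2 --1--> s2
s2 --1--> s2
s2 --0--> s4
s4 --0--> s0
s0 --0--> s1
s1 --2--> s6
s6 --1--> s1
s1 --0--> s4
s4 --2--> s6
s6 --2--> s5
s5 --1--> s6
s6 --1--> s1
s1 --2--> s6
s6 --1--> s1
s1 --2--> s6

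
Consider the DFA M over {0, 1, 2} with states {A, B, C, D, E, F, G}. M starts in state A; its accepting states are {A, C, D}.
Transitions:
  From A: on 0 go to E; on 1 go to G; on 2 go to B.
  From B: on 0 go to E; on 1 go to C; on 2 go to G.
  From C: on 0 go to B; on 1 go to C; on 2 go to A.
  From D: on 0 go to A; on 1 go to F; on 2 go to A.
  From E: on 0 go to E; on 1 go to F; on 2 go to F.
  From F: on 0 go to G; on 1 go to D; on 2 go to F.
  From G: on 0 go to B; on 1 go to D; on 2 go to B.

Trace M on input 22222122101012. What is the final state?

A

A --2--> B
B --2--> G
G --2--> B
B --2--> G
G --2--> B
B --1--> C
C --2--> A
A --2--> B
B --1--> C
C --0--> B
B --1--> C
C --0--> B
B --1--> C
C --2--> A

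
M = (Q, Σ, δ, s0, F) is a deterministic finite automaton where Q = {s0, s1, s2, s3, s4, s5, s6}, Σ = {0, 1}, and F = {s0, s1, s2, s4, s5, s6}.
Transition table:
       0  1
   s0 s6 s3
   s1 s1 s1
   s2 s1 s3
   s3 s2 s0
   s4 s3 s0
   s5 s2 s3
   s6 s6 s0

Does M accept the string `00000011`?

s0 --0--> s6
s6 --0--> s6
s6 --0--> s6
s6 --0--> s6
s6 --0--> s6
s6 --0--> s6
s6 --1--> s0
s0 --1--> s3
End in state s3, which is not an accepting state.

rejected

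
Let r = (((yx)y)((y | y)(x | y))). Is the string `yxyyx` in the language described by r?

Split as yxy·yx: ((yx)y) matches yxy and ((y|y)(x|y)) matches yx.

yes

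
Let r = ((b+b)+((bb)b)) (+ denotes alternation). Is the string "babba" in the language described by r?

Neither (b+b) nor ((bb)b) matches babba.

no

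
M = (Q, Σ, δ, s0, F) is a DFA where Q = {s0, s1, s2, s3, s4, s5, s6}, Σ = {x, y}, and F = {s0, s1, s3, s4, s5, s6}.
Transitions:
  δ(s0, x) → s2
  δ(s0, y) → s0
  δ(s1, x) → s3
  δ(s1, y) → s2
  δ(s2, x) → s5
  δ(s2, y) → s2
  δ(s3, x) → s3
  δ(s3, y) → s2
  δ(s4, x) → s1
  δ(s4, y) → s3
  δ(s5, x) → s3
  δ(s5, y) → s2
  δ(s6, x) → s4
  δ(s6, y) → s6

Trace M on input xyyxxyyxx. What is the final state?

s0 --x--> s2
s2 --y--> s2
s2 --y--> s2
s2 --x--> s5
s5 --x--> s3
s3 --y--> s2
s2 --y--> s2
s2 --x--> s5
s5 --x--> s3

s3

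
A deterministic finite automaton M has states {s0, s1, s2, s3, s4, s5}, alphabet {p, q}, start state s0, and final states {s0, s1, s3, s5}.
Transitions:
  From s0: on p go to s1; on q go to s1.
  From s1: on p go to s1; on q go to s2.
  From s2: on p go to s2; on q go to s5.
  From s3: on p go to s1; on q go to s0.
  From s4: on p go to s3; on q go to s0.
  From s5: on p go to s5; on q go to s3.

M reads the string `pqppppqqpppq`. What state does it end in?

s2

s0 --p--> s1
s1 --q--> s2
s2 --p--> s2
s2 --p--> s2
s2 --p--> s2
s2 --p--> s2
s2 --q--> s5
s5 --q--> s3
s3 --p--> s1
s1 --p--> s1
s1 --p--> s1
s1 --q--> s2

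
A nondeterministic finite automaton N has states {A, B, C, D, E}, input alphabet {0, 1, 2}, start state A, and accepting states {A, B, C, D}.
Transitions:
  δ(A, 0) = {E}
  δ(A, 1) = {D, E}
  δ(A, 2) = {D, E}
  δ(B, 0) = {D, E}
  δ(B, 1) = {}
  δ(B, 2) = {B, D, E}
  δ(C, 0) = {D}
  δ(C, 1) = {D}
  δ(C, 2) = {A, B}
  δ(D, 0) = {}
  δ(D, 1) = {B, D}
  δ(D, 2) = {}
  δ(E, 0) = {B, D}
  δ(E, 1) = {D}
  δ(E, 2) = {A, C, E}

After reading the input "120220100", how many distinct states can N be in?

2

Start: {A}
read 1: {D, E}
read 2: {A, C, E}
read 0: {B, D, E}
read 2: {A, B, C, D, E}
read 2: {A, B, C, D, E}
read 0: {B, D, E}
read 1: {B, D}
read 0: {D, E}
read 0: {B, D}
Final reachable set {B, D} has 2 states.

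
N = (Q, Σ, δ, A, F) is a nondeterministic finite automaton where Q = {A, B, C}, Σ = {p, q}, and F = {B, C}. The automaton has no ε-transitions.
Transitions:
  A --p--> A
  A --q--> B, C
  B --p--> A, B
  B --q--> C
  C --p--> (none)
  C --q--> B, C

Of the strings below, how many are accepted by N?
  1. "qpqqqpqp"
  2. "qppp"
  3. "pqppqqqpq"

"qpqqqpqp": accepted
"qppp": accepted
"pqppqqqpq": accepted

3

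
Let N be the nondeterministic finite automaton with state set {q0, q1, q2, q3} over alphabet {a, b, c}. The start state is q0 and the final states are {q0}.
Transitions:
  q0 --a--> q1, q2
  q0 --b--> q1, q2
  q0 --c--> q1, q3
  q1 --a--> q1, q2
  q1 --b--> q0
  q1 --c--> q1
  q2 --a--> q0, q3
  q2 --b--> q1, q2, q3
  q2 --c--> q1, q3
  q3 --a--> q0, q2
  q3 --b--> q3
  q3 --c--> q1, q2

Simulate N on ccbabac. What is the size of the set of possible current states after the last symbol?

3

Start: {q0}
read c: {q1, q3}
read c: {q1, q2}
read b: {q0, q1, q2, q3}
read a: {q0, q1, q2, q3}
read b: {q0, q1, q2, q3}
read a: {q0, q1, q2, q3}
read c: {q1, q2, q3}
Final reachable set {q1, q2, q3} has 3 states.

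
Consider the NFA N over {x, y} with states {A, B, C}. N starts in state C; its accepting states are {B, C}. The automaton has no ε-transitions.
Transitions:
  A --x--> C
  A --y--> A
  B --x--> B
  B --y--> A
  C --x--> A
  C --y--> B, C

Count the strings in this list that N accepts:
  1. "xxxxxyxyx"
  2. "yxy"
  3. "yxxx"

2

"xxxxxyxyx": accepted
"yxy": rejected
"yxxx": accepted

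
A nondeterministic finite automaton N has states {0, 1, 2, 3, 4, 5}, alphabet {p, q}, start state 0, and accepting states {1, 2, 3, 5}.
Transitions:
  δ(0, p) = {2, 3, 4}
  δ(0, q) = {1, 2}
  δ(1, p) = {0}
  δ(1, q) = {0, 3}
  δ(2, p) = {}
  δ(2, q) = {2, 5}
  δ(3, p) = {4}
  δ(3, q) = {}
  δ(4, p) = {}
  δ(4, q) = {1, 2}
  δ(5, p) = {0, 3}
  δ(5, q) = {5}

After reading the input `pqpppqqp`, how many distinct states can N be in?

4

Start: {0}
read p: {2, 3, 4}
read q: {1, 2, 5}
read p: {0, 3}
read p: {2, 3, 4}
read p: {4}
read q: {1, 2}
read q: {0, 2, 3, 5}
read p: {0, 2, 3, 4}
Final reachable set {0, 2, 3, 4} has 4 states.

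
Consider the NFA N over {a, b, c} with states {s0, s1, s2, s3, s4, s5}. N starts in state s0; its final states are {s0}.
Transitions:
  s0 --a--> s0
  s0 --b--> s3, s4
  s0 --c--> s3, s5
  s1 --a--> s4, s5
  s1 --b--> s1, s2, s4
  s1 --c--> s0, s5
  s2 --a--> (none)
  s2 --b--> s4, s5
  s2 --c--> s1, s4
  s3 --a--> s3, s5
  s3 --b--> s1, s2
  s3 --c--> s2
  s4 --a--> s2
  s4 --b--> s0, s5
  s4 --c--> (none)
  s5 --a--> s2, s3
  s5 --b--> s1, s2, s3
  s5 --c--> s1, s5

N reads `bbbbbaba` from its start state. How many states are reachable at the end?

5

Start: {s0}
read b: {s3, s4}
read b: {s0, s1, s2, s5}
read b: {s1, s2, s3, s4, s5}
read b: {s0, s1, s2, s3, s4, s5}
read b: {s0, s1, s2, s3, s4, s5}
read a: {s0, s2, s3, s4, s5}
read b: {s0, s1, s2, s3, s4, s5}
read a: {s0, s2, s3, s4, s5}
Final reachable set {s0, s2, s3, s4, s5} has 5 states.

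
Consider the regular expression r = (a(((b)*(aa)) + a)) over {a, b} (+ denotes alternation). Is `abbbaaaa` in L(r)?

no

No split of abbbaaaa into u·v has a matching u and (((b)*(aa))+a) matching v.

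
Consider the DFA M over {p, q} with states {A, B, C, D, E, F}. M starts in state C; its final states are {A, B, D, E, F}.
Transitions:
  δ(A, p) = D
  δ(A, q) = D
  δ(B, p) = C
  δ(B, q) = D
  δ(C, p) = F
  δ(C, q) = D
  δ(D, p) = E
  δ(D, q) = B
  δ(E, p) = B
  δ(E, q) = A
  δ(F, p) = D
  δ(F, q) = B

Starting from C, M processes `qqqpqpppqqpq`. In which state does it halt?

D

C --q--> D
D --q--> B
B --q--> D
D --p--> E
E --q--> A
A --p--> D
D --p--> E
E --p--> B
B --q--> D
D --q--> B
B --p--> C
C --q--> D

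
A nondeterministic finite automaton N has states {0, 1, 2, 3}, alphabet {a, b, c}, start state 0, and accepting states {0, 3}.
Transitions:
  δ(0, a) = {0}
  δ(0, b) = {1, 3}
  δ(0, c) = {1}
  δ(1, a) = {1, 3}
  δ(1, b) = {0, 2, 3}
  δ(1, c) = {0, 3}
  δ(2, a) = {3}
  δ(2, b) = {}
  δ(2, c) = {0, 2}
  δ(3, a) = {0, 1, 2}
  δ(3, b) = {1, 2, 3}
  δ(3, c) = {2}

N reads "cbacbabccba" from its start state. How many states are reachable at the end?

Start: {0}
read c: {1}
read b: {0, 2, 3}
read a: {0, 1, 2, 3}
read c: {0, 1, 2, 3}
read b: {0, 1, 2, 3}
read a: {0, 1, 2, 3}
read b: {0, 1, 2, 3}
read c: {0, 1, 2, 3}
read c: {0, 1, 2, 3}
read b: {0, 1, 2, 3}
read a: {0, 1, 2, 3}
Final reachable set {0, 1, 2, 3} has 4 states.

4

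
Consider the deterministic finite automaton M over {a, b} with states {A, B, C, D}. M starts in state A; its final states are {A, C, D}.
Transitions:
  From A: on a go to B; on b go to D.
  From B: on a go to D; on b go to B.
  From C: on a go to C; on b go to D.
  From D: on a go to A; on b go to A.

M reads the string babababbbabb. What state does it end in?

A --b--> D
D --a--> A
A --b--> D
D --a--> A
A --b--> D
D --a--> A
A --b--> D
D --b--> A
A --b--> D
D --a--> A
A --b--> D
D --b--> A

A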